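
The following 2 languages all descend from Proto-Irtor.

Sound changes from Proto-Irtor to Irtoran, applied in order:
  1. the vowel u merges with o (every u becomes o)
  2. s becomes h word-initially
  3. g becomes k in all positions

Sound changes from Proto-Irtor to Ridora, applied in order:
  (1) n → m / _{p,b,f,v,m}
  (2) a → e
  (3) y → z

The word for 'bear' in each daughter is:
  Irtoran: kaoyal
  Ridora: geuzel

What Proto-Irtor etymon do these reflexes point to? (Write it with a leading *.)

*gauyal

Position 1: Irtoran has k, Ridora has g. Ridora preserves g here (none of its changes turn any other segment into g), so the proto-segment is *g.
Position 2: Irtoran has a, Ridora has e. Irtoran preserves a here (none of its changes turn any other segment into a), so the proto-segment is *a.
Position 5: Irtoran has a, Ridora has e. Irtoran preserves a here (none of its changes turn any other segment into a), so the proto-segment is *a.
This points to *gauyal. Verify forward in each daughter:
Irtoran: start from *gauyal.
  rule 1 (vowel merger): gauyal → gaoyal
  rule 2: no change — gaoyal
  rule 3 (unconditioned shift): gaoyal → kaoyal
  ⇒ Irtoran kaoyal
Ridora: start from *gauyal.
  rule 1: no change — gauyal
  rule 2 (vowel merger): gauyal → geuyel
  rule 3 (unconditioned shift): geuyel → geuzel
  ⇒ Ridora geuzel
*gauyal is the unique common source.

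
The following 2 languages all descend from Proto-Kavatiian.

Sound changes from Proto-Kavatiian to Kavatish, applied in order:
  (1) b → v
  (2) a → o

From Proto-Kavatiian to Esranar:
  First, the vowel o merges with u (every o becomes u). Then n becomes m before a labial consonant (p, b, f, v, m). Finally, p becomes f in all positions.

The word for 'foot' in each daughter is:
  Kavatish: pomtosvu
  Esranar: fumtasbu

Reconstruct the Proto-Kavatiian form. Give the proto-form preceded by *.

Position 2: Kavatish has o, Esranar has u. Taking the neighbouring segments as reconstructed: Kavatish o could go back to *a or *o; Esranar u could go back to *o or *u — the one source consistent with every daughter is *o.
Position 7: Kavatish has v, Esranar has b. Esranar preserves b here (none of its changes turn any other segment into b), so the proto-segment is *b.
Position 1: Kavatish has p, Esranar has f. Kavatish preserves p here (none of its changes turn any other segment into p), so the proto-segment is *p.
This points to *pomtasbu. Verify forward in each daughter:
Kavatish: start from *pomtasbu.
  rule 1 (unconditioned shift): pomtasbu → pomtasvu
  rule 2 (vowel merger): pomtasvu → pomtosvu
  ⇒ Kavatish pomtosvu
Esranar: *pomtasbu
  pomtasbu → pumtasbu   [vowel merger]
  pumtasbu (rule 2 does not apply)
  pumtasbu → fumtasbu   [unconditioned shift]
  giving Esranar fumtasbu.
*pomtasbu is the unique common source.

*pomtasbu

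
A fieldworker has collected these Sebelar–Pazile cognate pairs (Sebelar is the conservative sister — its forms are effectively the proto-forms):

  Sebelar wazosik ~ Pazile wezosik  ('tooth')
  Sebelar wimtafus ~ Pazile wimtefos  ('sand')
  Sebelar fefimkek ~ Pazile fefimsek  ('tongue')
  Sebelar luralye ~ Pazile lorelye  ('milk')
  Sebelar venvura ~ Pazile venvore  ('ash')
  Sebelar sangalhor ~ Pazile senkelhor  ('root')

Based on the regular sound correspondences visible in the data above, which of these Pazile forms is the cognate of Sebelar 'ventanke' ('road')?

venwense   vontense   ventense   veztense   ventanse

sangalhor ~ senkelhor — Sebelar a corresponds to Pazile e after a consonant, before a nasal.
fefimkek ~ fefimsek — Sebelar k corresponds to Pazile s after a consonant, before a front vowel.
Applying these to Sebelar 'ventanke':
  ventanke → ventenke   (a→e after a consonant, before a nasal)
  ventenke → ventense   (k→s after a consonant, before a front vowel)
So the Pazile cognate is 'ventense'.

ventense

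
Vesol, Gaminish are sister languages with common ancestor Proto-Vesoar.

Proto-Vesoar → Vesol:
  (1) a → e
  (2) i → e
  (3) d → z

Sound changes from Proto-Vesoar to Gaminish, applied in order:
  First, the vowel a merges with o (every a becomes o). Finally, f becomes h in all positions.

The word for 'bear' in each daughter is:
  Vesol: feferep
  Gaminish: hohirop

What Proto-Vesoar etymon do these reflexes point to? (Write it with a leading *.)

*fafirap

Position 4: Vesol has e, Gaminish has i. Gaminish preserves i here (none of its changes turn any other segment into i), so the proto-segment is *i.
Position 1: Vesol has f, Gaminish has h. Vesol preserves f here (none of its changes turn any other segment into f), so the proto-segment is *f.
Continuing position by position gives *fafirap; check it forward:
Vesol: start from *fafirap.
  rule 1 (vowel merger): fafirap → fefirep
  rule 2 (vowel merger): fefirep → feferep
  rule 3: no change — feferep
  ⇒ Vesol feferep
Gaminish: start from *fafirap.
  rule 1 (vowel merger): fafirap → fofirop
  rule 2 (unconditioned shift): fofirop → hohirop
  ⇒ Gaminish hohirop
No other proto-form is consistent with every reflex, so the reconstruction is *fafirap.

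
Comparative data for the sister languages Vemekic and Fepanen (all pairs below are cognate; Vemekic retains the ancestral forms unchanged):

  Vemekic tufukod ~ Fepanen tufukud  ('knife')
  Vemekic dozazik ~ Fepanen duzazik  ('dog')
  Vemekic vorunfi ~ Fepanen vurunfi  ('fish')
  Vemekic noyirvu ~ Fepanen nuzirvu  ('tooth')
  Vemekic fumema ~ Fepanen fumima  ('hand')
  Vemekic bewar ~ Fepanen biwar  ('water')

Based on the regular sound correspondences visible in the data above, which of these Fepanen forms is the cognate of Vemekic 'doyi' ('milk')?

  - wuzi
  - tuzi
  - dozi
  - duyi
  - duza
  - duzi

duzi

tufukod ~ tufukud, dozazik ~ duzazik — Vemekic o corresponds to Fepanen u after a consonant, before a consonant other than r, m, n, p, b, f, v.
noyirvu ~ nuzirvu — Vemekic y corresponds to Fepanen z between vowels (before a front vowel).
Applying these to Vemekic 'doyi':
  doyi → duyi   (o→u after a consonant, before a consonant other than r, m, n, p, b, f, v)
  duyi → duzi   (y→z between vowels (before a front vowel))
So the Fepanen cognate is 'duzi'.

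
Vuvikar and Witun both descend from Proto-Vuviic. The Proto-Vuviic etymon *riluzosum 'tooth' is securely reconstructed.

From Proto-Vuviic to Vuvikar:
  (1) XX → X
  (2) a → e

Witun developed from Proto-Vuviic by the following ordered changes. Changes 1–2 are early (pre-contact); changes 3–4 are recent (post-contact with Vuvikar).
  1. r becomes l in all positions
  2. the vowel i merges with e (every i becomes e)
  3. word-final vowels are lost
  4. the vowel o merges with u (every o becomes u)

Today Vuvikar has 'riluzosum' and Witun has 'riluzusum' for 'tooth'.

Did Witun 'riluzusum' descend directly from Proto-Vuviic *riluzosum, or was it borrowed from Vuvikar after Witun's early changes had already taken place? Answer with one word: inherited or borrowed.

borrowed

If inherited, *riluzosum would pass through all of Witun's changes:
Witun: start from *riluzosum.
  rule 1 (unconditioned shift): riluzosum → liluzosum
  rule 2 (vowel merger): liluzosum → leluzosum
  rule 3: no change — leluzosum
  rule 4 (vowel merger): leluzosum → leluzusum
  ⇒ Witun leluzusum
If borrowed from Vuvikar 'riluzosum' after the early changes, it would undergo only the recent ones:
  rule 3 (apocope): no change (riluzosum)
  rule 4 (vowel merger): riluzosum → riluzusum
  ⇒ as a loan: riluzusum
Witun 'riluzusum' matches the loan outcome 'riluzusum', not the inherited 'leluzusum' — it skipped the early Witun changes, so it was borrowed from Vuvikar.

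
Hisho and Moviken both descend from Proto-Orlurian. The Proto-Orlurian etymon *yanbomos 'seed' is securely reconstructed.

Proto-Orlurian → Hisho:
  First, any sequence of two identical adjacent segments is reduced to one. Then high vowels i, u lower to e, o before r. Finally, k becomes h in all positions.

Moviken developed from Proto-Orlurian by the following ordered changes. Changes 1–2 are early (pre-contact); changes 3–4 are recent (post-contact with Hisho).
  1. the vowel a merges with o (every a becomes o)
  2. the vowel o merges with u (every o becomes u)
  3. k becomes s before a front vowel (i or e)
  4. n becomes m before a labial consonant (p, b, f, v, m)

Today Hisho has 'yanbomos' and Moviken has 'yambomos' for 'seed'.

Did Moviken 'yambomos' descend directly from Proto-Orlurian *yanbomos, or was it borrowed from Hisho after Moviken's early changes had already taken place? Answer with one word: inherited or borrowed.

borrowed

If inherited, *yanbomos would pass through all of Moviken's changes:
Moviken: start from *yanbomos.
  rule 1 (vowel merger): yanbomos → yonbomos
  rule 2 (vowel merger): yonbomos → yunbumus
  rule 3: no change — yunbumus
  rule 4 (nasal place assimilation): yunbumus → yumbumus
  ⇒ Moviken yumbumus
If borrowed from Hisho 'yanbomos' after the early changes, it would undergo only the recent ones:
  rule 3 (palatalisation): no change (yanbomos)
  rule 4 (nasal place assimilation): yanbomos → yambomos
  ⇒ as a loan: yambomos
Moviken 'yambomos' matches the loan outcome 'yambomos', not the inherited 'yumbumus' — it skipped the early Moviken changes, so it was borrowed from Hisho.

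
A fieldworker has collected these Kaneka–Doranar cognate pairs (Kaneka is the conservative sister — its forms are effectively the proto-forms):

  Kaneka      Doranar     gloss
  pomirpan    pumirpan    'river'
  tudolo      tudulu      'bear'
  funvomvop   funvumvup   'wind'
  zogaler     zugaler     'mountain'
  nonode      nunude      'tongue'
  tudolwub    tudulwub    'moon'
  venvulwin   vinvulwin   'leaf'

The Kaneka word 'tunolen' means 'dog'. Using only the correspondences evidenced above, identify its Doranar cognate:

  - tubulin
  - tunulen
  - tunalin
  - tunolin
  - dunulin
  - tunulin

tudolo ~ tudulu, zogaler ~ zugaler — Kaneka o corresponds to Doranar u after a consonant, before a consonant other than r, m, n, p, b, f, v.
venvulwin ~ vinvulwin — Kaneka e corresponds to Doranar i after a consonant, before a nasal.
Applying these to Kaneka 'tunolen':
  tunolen → tunulen   (o→u after a consonant, before a consonant other than r, m, n, p, b, f, v)
  tunulen → tunulin   (e→i after a consonant, before a nasal)
So the Doranar cognate is 'tunulin'.

tunulin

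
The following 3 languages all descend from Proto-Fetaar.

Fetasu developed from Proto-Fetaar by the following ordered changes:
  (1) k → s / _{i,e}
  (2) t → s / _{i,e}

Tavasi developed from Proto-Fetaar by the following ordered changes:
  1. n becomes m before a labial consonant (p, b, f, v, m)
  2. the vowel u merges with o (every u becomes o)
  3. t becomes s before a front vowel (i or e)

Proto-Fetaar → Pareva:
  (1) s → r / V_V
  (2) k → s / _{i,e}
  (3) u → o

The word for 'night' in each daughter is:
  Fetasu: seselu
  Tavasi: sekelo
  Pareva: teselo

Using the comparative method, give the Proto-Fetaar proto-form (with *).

*tekelu

Position 3: Fetasu has s, Tavasi has k, Pareva has s. Tavasi preserves k here (none of its changes turn any other segment into k), so the proto-segment is *k.
Position 6: Fetasu has u, Tavasi has o, Pareva has o. Fetasu preserves u here (none of its changes turn any other segment into u), so the proto-segment is *u.
This points to *tekelu. Verify forward in each daughter:
Fetasu: *tekelu
  tekelu → teselu   [palatalisation]
  teselu → seselu   [palatalisation]
  giving Fetasu seselu.
Tavasi: *tekelu
  tekelu (rule 1 does not apply)
  tekelu → tekelo   [vowel merger]
  tekelo → sekelo   [palatalisation]
  giving Tavasi sekelo.
Pareva: *tekelu > teselu > teselo  (by palatalisation, vowel merger)
No other proto-form is consistent with every reflex, so the reconstruction is *tekelu.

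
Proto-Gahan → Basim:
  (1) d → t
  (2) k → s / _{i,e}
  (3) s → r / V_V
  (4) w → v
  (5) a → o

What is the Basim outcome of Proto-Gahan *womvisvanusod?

Basim: *womvisvanusod
  womvisvanusod → womvisvanusot   [unconditioned shift]
  womvisvanusot (rule 2 does not apply)
  womvisvanusot → womvisvanurot   [rhotacism]
  womvisvanurot → vomvisvanurot   [unconditioned shift]
  vomvisvanurot → vomvisvonurot   [vowel merger]
  giving Basim vomvisvonurot.

vomvisvonurot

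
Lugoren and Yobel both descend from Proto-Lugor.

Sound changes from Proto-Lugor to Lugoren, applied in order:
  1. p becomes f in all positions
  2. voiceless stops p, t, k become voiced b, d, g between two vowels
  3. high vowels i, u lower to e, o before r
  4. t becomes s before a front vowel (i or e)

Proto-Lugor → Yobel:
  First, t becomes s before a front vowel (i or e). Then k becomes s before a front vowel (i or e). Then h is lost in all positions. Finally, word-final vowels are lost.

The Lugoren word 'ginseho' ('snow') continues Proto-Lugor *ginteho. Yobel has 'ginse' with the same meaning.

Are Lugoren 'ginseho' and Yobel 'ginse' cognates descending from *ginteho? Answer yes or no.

Derive the expected Yobel reflex of *ginteho:
Yobel: *ginteho > ginseho > ginseo > ginse  (by palatalisation, h-loss, apocope)
Yobel 'ginse' matches the regular reflex exactly, so the pair is cognate.

yes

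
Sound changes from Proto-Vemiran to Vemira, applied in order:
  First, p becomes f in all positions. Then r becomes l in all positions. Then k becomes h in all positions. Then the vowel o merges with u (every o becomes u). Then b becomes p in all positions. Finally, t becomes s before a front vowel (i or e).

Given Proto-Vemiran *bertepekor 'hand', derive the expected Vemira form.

Vemira: *bertepekor
  bertepekor → bertefekor   [unconditioned shift]
  bertefekor → beltefekol   [unconditioned shift]
  beltefekol → beltefehol   [unconditioned shift]
  beltefehol → beltefehul   [vowel merger]
  beltefehul → peltefehul   [unconditioned shift]
  peltefehul → pelsefehul   [palatalisation]
  giving Vemira pelsefehul.

pelsefehul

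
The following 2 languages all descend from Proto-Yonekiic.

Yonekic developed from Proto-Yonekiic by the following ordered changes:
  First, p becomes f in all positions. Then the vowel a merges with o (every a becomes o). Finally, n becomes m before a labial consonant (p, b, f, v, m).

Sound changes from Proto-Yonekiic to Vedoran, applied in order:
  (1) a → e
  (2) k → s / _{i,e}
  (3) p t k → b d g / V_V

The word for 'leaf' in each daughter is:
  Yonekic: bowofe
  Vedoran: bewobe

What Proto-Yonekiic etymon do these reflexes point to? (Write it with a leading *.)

Position 2: Yonekic has o, Vedoran has e. Taking the neighbouring segments as reconstructed: Yonekic o could go back to *a or *o; Vedoran e could go back to *a or *e — the one source consistent with every daughter is *a.
Position 5: Yonekic has f, Vedoran has b. Taking the neighbouring segments as reconstructed: Yonekic f could go back to *p or *f; Vedoran b could go back to *p or *b — the one source consistent with every daughter is *p.
Verify the candidate proto-form against each daughter:
Yonekic: *bawope
  bawope → bawofe   [unconditioned shift]
  bawofe → bowofe   [vowel merger]
  bowofe (rule 3 does not apply)
  giving Yonekic bowofe.
Vedoran: *bawope
  bawope → bewope   [vowel merger]
  bewope (rule 2 does not apply)
  bewope → bewobe   [intervocalic voicing]
  giving Vedoran bewobe.
Only *bawope yields all of Yonekic bowofe, Vedoran bewobe.

*bawope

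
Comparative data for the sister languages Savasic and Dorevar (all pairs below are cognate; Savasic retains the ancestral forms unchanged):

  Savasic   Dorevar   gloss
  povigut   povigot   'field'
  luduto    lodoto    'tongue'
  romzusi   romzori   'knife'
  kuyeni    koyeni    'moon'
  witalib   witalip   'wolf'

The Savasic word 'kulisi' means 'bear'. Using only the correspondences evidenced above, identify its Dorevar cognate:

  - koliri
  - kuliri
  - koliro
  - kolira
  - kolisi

koliri

povigut ~ povigot, luduto ~ lodoto — Savasic u corresponds to Dorevar o after a consonant, before a consonant other than r, m, n, p, b, f, v.
romzusi ~ romzori — Savasic s corresponds to Dorevar r between vowels (before a front vowel).
Applying these to Savasic 'kulisi':
  kulisi → kolisi   (u→o after a consonant, before a consonant other than r, m, n, p, b, f, v)
  kolisi → koliri   (s→r between vowels (before a front vowel))
So the Dorevar cognate is 'koliri'.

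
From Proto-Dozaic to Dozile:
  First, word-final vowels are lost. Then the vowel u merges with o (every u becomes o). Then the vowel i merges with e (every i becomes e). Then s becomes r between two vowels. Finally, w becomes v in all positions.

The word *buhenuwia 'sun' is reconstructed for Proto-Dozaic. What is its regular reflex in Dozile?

Dozile: *buhenuwia
  buhenuwia → buhenuwi   [apocope]
  buhenuwi → bohenowi   [vowel merger]
  bohenowi → bohenowe   [vowel merger]
  bohenowe (rule 4 does not apply)
  bohenowe → bohenove   [unconditioned shift]
  giving Dozile bohenove.

bohenove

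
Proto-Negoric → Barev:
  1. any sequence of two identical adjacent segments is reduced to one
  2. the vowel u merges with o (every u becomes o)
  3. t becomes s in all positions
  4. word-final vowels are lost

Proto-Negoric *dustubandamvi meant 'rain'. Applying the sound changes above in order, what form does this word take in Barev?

dossobandamv

Barev: start from *dustubandamvi.
  rule 1: no change — dustubandamvi
  rule 2 (vowel merger): dustubandamvi → dostobandamvi
  rule 3 (unconditioned shift): dostobandamvi → dossobandamvi
  rule 4 (apocope): dossobandamvi → dossobandamv
  ⇒ Barev dossobandamv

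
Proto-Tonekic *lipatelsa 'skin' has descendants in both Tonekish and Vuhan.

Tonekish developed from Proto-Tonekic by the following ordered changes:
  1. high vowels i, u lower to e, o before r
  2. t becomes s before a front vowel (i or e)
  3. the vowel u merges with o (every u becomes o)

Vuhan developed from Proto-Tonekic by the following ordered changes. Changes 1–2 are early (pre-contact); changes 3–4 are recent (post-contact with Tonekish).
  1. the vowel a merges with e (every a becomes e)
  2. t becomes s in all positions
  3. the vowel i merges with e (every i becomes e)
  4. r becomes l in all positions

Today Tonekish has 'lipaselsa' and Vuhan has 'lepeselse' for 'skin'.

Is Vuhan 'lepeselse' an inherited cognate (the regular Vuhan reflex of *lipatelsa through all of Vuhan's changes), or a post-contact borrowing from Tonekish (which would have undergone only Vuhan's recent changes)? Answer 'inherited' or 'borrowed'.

inherited

If inherited, *lipatelsa would pass through all of Vuhan's changes:
Vuhan: *lipatelsa > lipetelse > lipeselse > lepeselse  (by vowel merger, unconditioned shift, vowel merger)
If borrowed from Tonekish 'lipaselsa' after the early changes, it would undergo only the recent ones:
  rule 3 (vowel merger): lipaselsa → lepaselsa
  rule 4 (unconditioned shift): no change (lepaselsa)
  ⇒ as a loan: lepaselsa
Vuhan 'lepeselse' matches the inherited outcome exactly, so it is an inherited cognate, not a loan.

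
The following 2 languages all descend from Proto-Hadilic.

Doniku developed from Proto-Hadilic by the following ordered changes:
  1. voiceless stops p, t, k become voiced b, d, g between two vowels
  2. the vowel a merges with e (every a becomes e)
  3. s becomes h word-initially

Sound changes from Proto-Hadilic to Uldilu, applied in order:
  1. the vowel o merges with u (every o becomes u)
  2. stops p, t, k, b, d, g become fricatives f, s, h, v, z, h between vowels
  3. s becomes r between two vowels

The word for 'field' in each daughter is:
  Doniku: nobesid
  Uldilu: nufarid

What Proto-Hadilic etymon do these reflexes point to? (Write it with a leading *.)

Position 3: Doniku has b, Uldilu has f. Taking the neighbouring segments as reconstructed: Doniku b could go back to *p or *b; Uldilu f could go back to *p or *f — the one source consistent with every daughter is *p.
Position 5: Doniku has s, Uldilu has r. Doniku preserves s here (none of its changes turn any other segment into s), so the proto-segment is *s.
Position 4: Doniku has e, Uldilu has a. Uldilu preserves a here (none of its changes turn any other segment into a), so the proto-segment is *a.
Verify the candidate proto-form against each daughter:
Doniku: *nopasid
  nopasid → nobasid   [intervocalic voicing]
  nobasid → nobesid   [vowel merger]
  nobesid (rule 3 does not apply)
  giving Doniku nobesid.
Uldilu: *nopasid
  nopasid → nupasid   [vowel merger]
  nupasid → nufasid   [intervocalic lenition]
  nufasid → nufarid   [rhotacism]
  giving Uldilu nufarid.
No other proto-form is consistent with every reflex, so the reconstruction is *nopasid.

*nopasid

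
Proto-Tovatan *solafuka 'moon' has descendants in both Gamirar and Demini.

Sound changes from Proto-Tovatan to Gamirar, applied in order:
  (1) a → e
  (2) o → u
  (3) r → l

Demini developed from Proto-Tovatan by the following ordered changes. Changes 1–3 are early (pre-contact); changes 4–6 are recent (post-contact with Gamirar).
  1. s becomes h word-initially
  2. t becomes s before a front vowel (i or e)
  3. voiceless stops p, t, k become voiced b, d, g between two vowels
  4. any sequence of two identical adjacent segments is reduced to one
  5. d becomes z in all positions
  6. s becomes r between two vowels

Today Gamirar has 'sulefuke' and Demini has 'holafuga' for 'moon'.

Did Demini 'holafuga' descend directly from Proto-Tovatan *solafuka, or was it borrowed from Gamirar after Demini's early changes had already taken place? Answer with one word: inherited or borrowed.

inherited

If inherited, *solafuka would pass through all of Demini's changes:
Demini: *solafuka
  solafuka → holafuka   [debuccalisation]
  holafuka (rule 2 does not apply)
  holafuka → holafuga   [intervocalic voicing]
  holafuga (rule 4 does not apply)
  holafuga (rule 5 does not apply)
  holafuga (rule 6 does not apply)
  giving Demini holafuga.
If borrowed from Gamirar 'sulefuke' after the early changes, it would undergo only the recent ones:
  rule 4 (degemination): no change (sulefuke)
  rule 5 (unconditioned shift): no change (sulefuke)
  rule 6 (rhotacism): no change (sulefuke)
  ⇒ as a loan: sulefuke
Demini 'holafuga' matches the inherited outcome exactly, so it is an inherited cognate, not a loan.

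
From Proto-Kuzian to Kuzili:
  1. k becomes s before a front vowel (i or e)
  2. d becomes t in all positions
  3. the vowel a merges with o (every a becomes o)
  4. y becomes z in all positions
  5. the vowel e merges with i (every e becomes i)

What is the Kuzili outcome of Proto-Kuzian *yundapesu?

Kuzili: *yundapesu > yuntapesu > yuntopesu > zuntopesu > zuntopisu  (by unconditioned shift, vowel merger, unconditioned shift, vowel merger)

zuntopisu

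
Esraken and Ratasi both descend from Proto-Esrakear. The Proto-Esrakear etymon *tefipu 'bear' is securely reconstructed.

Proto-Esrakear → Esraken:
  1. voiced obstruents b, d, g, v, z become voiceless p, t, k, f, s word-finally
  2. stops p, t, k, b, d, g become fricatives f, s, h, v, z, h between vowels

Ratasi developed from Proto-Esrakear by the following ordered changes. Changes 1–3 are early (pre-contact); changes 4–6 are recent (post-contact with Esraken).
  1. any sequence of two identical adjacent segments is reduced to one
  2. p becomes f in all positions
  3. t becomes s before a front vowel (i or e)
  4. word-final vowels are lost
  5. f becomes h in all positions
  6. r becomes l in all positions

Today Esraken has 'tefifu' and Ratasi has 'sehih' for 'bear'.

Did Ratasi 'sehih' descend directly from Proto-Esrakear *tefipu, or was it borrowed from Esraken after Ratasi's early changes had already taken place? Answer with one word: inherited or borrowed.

inherited

If inherited, *tefipu would pass through all of Ratasi's changes:
Ratasi: *tefipu > tefifu > sefifu > sefif > sehih  (by unconditioned shift, palatalisation, apocope, unconditioned shift)
If borrowed from Esraken 'tefifu' after the early changes, it would undergo only the recent ones:
  rule 4 (apocope): tefifu → tefif
  rule 5 (unconditioned shift): tefif → tehih
  rule 6 (unconditioned shift): no change (tehih)
  ⇒ as a loan: tehih
Ratasi 'sehih' matches the inherited outcome exactly, so it is an inherited cognate, not a loan.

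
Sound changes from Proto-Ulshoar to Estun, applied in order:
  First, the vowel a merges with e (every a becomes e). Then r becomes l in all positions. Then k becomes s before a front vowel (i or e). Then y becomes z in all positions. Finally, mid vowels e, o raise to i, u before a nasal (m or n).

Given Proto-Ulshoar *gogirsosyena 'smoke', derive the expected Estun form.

Estun: *gogirsosyena > gogirsosyene > gogilsosyene > gogilsoszene > gogilsoszine  (by vowel merger, unconditioned shift, unconditioned shift, pre-nasal raising)

gogilsoszine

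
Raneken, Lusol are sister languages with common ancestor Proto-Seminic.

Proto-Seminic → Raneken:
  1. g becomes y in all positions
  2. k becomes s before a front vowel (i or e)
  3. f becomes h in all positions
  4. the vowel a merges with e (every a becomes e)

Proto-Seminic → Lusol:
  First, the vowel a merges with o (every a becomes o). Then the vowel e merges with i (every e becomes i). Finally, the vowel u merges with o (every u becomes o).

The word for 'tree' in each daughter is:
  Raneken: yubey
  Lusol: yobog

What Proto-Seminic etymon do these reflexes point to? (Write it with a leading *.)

*yubag

Position 2: Raneken has u, Lusol has o. Raneken preserves u here (none of its changes turn any other segment into u), so the proto-segment is *u.
Position 4: Raneken has e, Lusol has o. Taking the neighbouring segments as reconstructed: Raneken e could go back to *a or *e; Lusol o could go back to *a or *o or *u — the one source consistent with every daughter is *a.
Position 5: Raneken has y, Lusol has g. Lusol preserves g here (none of its changes turn any other segment into g), so the proto-segment is *g.
This points to *yubag. Verify forward in each daughter:
Raneken: *yubag
  yubag → yubay   [unconditioned shift]
  yubay (rule 2 does not apply)
  yubay (rule 3 does not apply)
  yubay → yubey   [vowel merger]
  giving Raneken yubey.
Lusol: start from *yubag.
  rule 1 (vowel merger): yubag → yubog
  rule 2: no change — yubog
  rule 3 (vowel merger): yubog → yobog
  ⇒ Lusol yobog
Only *yubag yields all of Raneken yubey, Lusol yobog.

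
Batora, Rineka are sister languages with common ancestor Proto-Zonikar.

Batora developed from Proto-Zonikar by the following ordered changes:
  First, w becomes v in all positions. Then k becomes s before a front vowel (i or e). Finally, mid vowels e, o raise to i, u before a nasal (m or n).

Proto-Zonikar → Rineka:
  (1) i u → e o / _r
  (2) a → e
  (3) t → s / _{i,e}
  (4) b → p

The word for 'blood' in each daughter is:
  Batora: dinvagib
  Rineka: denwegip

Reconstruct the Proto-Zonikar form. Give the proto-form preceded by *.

Position 2: Batora has i, Rineka has e. Taking the neighbouring segments as reconstructed: Batora i could go back to *e or *i; Rineka e could go back to *a or *e — the one source consistent with every daughter is *e.
Position 5: Batora has a, Rineka has e. Batora preserves a here (none of its changes turn any other segment into a), so the proto-segment is *a.
Position 4: Batora has v, Rineka has w. Rineka preserves w here (none of its changes turn any other segment into w), so the proto-segment is *w.
This points to *denwagib. Verify forward in each daughter:
Batora: start from *denwagib.
  rule 1 (unconditioned shift): denwagib → denvagib
  rule 2: no change — denvagib
  rule 3 (pre-nasal raising): denvagib → dinvagib
  ⇒ Batora dinvagib
Rineka: *denwagib > denwegib > denwegip  (by vowel merger, unconditioned shift)
No other proto-form is consistent with every reflex, so the reconstruction is *denwagib.

*denwagib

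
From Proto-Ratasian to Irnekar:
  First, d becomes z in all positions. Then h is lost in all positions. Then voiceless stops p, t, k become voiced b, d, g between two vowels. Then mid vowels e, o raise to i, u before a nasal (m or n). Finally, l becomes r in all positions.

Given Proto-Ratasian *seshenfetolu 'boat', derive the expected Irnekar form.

sesinfedoru

Irnekar: *seshenfetolu
  seshenfetolu (rule 1 does not apply)
  seshenfetolu → sesenfetolu   [h-loss]
  sesenfetolu → sesenfedolu   [intervocalic voicing]
  sesenfedolu → sesinfedolu   [pre-nasal raising]
  sesinfedolu → sesinfedoru   [unconditioned shift]
  giving Irnekar sesinfedoru.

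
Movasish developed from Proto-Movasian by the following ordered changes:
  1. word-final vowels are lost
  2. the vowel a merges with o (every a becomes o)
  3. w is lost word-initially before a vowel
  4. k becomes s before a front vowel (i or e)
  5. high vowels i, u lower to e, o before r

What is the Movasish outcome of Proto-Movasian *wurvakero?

orvoser

Movasish: start from *wurvakero.
  rule 1 (apocope): wurvakero → wurvaker
  rule 2 (vowel merger): wurvaker → wurvoker
  rule 3 (glide loss): wurvoker → urvoker
  rule 4 (palatalisation): urvoker → urvoser
  rule 5 (pre-rhotic lowering): urvoser → orvoser
  ⇒ Movasish orvoser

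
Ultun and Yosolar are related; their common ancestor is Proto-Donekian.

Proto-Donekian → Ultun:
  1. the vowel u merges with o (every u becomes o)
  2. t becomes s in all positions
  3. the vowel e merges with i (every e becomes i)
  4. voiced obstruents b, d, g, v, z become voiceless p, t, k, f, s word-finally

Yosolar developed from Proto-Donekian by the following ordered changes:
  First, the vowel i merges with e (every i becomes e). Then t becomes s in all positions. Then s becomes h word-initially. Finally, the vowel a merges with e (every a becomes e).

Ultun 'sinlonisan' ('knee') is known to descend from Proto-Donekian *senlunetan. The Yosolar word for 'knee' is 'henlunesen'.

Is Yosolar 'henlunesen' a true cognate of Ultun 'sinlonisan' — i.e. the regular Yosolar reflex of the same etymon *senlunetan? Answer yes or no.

Derive the expected Yosolar reflex of *senlunetan:
Yosolar: *senlunetan
  senlunetan (rule 1 does not apply)
  senlunetan → senlunesan   [unconditioned shift]
  senlunesan → henlunesan   [debuccalisation]
  henlunesan → henlunesen   [vowel merger]
  giving Yosolar henlunesen.
Yosolar 'henlunesen' matches the regular reflex exactly, so the pair is cognate.

yes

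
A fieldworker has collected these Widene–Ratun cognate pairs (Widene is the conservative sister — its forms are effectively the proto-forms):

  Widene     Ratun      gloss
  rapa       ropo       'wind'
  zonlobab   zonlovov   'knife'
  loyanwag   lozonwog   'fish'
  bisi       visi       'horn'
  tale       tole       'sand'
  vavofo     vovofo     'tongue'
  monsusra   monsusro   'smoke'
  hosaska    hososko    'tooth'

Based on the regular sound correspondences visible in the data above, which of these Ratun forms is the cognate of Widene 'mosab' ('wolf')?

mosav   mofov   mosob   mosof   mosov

zonlobab ~ zonlovov — Widene a corresponds to Ratun o after a consonant, before a labial obstruent.
zonlobab ~ zonlovov — Widene b corresponds to Ratun v word-finally.
Applying these to Widene 'mosab':
  mosab → mosob   (a→o after a consonant, before a labial obstruent)
  mosob → mosov   (b→v word-finally)
So the Ratun cognate is 'mosov'.

mosov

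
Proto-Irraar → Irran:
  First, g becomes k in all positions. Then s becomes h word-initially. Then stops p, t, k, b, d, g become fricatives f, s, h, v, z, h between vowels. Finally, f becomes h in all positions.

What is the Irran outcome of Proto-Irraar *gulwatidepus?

kulwasizehus

Irran: start from *gulwatidepus.
  rule 1 (unconditioned shift): gulwatidepus → kulwatidepus
  rule 2: no change — kulwatidepus
  rule 3 (intervocalic lenition): kulwatidepus → kulwasizefus
  rule 4 (unconditioned shift): kulwasizefus → kulwasizehus
  ⇒ Irran kulwasizehus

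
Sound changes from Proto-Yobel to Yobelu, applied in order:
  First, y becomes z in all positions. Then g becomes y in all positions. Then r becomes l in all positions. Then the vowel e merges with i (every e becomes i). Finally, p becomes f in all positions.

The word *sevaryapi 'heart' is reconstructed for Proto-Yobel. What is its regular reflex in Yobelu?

sivalzafi

Yobelu: start from *sevaryapi.
  rule 1 (unconditioned shift): sevaryapi → sevarzapi
  rule 2: no change — sevarzapi
  rule 3 (unconditioned shift): sevarzapi → sevalzapi
  rule 4 (vowel merger): sevalzapi → sivalzapi
  rule 5 (unconditioned shift): sivalzapi → sivalzafi
  ⇒ Yobelu sivalzafi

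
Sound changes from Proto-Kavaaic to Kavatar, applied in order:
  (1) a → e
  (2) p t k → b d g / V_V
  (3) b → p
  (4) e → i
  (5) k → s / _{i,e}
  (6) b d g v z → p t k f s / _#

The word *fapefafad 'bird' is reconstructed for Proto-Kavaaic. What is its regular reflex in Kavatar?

fipififit

Kavatar: *fapefafad
  fapefafad → fepefefed   [vowel merger]
  fepefefed → febefefed   [intervocalic voicing]
  febefefed → fepefefed   [unconditioned shift]
  fepefefed → fipififid   [vowel merger]
  fipififid (rule 5 does not apply)
  fipififid → fipififit   [final devoicing]
  giving Kavatar fipififit.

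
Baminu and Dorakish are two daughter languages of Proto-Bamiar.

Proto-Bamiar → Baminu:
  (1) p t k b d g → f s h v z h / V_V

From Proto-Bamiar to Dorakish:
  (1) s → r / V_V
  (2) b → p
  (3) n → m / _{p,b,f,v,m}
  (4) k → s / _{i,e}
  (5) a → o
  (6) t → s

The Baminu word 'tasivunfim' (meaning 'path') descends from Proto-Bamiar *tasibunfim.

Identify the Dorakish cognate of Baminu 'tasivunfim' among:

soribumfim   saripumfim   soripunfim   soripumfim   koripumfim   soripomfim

soripumfim

Dorakish: *tasibunfim
  tasibunfim → taribunfim   [rhotacism]
  taribunfim → taripunfim   [unconditioned shift]
  taripunfim → taripumfim   [nasal place assimilation]
  taripumfim (rule 4 does not apply)
  taripumfim → toripumfim   [vowel merger]
  toripumfim → soripumfim   [unconditioned shift]
  giving Dorakish soripumfim.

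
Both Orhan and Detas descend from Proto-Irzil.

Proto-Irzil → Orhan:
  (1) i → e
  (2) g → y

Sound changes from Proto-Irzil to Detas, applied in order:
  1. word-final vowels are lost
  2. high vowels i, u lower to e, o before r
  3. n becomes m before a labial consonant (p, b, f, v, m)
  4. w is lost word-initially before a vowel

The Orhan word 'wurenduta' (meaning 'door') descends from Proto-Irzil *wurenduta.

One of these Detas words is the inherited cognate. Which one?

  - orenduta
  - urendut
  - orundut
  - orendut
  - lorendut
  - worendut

orendut

Detas: start from *wurenduta.
  rule 1 (apocope): wurenduta → wurendut
  rule 2 (pre-rhotic lowering): wurendut → worendut
  rule 3: no change — worendut
  rule 4 (glide loss): worendut → orendut
  ⇒ Detas orendut
Among the options, 'orendut' alone shows every Detas change applied in order.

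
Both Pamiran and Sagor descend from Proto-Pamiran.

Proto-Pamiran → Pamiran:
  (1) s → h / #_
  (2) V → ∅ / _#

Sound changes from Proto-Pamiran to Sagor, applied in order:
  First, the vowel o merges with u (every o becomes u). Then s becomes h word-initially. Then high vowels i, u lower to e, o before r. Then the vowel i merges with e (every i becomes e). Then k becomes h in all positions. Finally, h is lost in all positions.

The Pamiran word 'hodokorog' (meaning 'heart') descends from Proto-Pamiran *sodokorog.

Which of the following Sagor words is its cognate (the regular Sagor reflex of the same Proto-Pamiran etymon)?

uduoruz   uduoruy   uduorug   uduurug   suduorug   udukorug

Sagor: start from *sodokorog.
  rule 1 (vowel merger): sodokorog → sudukurug
  rule 2 (debuccalisation): sudukurug → hudukurug
  rule 3 (pre-rhotic lowering): hudukurug → hudukorug
  rule 4: no change — hudukorug
  rule 5 (unconditioned shift): hudukorug → huduhorug
  rule 6 (h-loss): huduhorug → uduorug
  ⇒ Sagor uduorug

uduorug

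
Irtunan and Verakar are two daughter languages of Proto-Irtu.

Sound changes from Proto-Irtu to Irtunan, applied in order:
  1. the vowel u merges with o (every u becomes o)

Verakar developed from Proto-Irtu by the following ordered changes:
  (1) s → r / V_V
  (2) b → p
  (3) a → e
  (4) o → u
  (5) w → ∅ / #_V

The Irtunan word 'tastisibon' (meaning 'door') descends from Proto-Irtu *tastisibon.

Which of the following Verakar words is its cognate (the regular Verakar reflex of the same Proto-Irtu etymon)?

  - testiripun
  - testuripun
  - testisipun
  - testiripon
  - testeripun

Verakar: start from *tastisibon.
  rule 1 (rhotacism): tastisibon → tastiribon
  rule 2 (unconditioned shift): tastiribon → tastiripon
  rule 3 (vowel merger): tastiripon → testiripon
  rule 4 (vowel merger): testiripon → testiripun
  rule 5: no change — testiripun
  ⇒ Verakar testiripun
Only 'testiripun' matches the regular Verakar development of *tastisibon.

testiripun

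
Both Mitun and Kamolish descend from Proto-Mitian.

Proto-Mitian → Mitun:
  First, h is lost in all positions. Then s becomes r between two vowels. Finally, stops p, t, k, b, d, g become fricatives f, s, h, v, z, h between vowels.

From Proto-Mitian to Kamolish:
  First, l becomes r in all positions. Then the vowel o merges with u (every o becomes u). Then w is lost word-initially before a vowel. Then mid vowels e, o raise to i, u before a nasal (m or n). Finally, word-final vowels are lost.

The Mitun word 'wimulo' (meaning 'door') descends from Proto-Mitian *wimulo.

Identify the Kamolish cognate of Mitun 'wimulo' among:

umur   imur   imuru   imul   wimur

Kamolish: *wimulo
  wimulo → wimuro   [unconditioned shift]
  wimuro → wimuru   [vowel merger]
  wimuru → imuru   [glide loss]
  imuru (rule 4 does not apply)
  imuru → imur   [apocope]
  giving Kamolish imur.
The other candidates each miss or misapply at least one Kamolish change.

imur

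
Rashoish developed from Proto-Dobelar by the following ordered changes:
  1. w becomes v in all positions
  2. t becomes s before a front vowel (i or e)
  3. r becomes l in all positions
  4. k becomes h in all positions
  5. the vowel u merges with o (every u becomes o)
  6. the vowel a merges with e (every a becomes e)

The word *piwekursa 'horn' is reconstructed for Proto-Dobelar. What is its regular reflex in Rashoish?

Rashoish: *piwekursa > pivekursa > pivekulsa > pivehulsa > piveholsa > piveholse  (by unconditioned shift, unconditioned shift, unconditioned shift, vowel merger, vowel merger)

piveholse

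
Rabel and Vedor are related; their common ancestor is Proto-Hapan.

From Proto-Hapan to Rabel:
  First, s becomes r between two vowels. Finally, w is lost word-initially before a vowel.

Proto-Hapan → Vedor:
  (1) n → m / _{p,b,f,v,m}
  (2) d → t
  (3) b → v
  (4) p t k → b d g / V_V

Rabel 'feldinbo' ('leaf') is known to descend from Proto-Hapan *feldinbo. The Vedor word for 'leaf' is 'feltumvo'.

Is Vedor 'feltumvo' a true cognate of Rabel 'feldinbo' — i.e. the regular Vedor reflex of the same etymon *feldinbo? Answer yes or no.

no

Derive the expected Vedor reflex of *feldinbo:
Vedor: *feldinbo > feldimbo > feltimbo > feltimvo  (by nasal place assimilation, unconditioned shift, unconditioned shift)
The regular Vedor reflex would be 'feltimvo', but the attested form is 'feltumvo'. The correspondence is irregular, so they are not cognates (the Vedor form has a different source).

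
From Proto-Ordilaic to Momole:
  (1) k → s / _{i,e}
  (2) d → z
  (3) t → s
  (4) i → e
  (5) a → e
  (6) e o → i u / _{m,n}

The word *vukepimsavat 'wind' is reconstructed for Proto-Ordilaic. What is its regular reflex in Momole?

Momole: start from *vukepimsavat.
  rule 1 (palatalisation): vukepimsavat → vusepimsavat
  rule 2: no change — vusepimsavat
  rule 3 (unconditioned shift): vusepimsavat → vusepimsavas
  rule 4 (vowel merger): vusepimsavas → vusepemsavas
  rule 5 (vowel merger): vusepemsavas → vusepemseves
  rule 6 (pre-nasal raising): vusepemseves → vusepimseves
  ⇒ Momole vusepimseves

vusepimseves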